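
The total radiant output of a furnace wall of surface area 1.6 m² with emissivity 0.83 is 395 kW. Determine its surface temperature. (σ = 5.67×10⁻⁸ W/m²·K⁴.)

T ≈ 1510 K

From P = εσAT⁴, T = (P / εσA)^(1/4) = (3.95×10^5 / (0.83 × 5.67×10⁻⁸ × 1.60))^(1/4).
T = (5.25×10^12)^(1/4) = 1510 K.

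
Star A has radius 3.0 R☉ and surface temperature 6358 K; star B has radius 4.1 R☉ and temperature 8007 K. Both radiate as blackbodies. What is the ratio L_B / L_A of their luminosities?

L_B/L_A ≈ 4.70

L = 4πR²σT⁴ ∝ R²T⁴, so L_B/L_A = (4.1/3.0)² × (8007/6358)⁴ = 1.87 × 2.52 = 4.70.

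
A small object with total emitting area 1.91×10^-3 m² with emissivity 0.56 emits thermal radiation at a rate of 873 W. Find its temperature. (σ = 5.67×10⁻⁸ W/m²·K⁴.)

From P = εσAT⁴, T = (P / εσA)^(1/4) = (873 / (0.56 × 5.67×10⁻⁸ × 1.91×10^-3))^(1/4).
T = (1.44×10^13)^(1/4) = 1950 K.

T ≈ 1950 K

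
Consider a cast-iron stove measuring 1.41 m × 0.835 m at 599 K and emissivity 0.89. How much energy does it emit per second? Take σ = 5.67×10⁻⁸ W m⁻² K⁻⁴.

A = 1.41 × 0.835 = 1.18 m².
P = εσAT⁴ = 0.89 × 5.67×10⁻⁸ × 1.18 × (599)⁴ = 0.89 × 5.67×10⁻⁸ × 1.18 × 1.29×10^11.
P = 7650 W.

P ≈ 7650 W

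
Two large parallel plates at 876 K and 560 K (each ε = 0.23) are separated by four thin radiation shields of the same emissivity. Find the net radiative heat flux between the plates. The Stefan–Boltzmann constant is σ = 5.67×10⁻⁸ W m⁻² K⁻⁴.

Each of the 5 gaps contributes resistance (2/ε − 1) = 2/0.23 − 1 = 7.696; total = 38.48.
q = σ(T₁⁴ − T₂⁴) / 38.48 = 5.67×10⁻⁸ × 4.91×10^11 / 38.48 = 723 W/m².

q ≈ 723 W/m²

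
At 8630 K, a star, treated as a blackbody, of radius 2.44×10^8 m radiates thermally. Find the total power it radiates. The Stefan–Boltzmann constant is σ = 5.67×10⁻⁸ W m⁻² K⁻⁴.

P ≈ 2.35×10^26 W

A = 4πr² = 4π × (2.44×10^8)² = 7.48×10^17 m².
P = σAT⁴ = 5.67×10⁻⁸ × 7.48×10^17 × (8630)⁴ = 5.67×10⁻⁸ × 7.48×10^17 × 5.55×10^15.
P = 2.35×10^26 W.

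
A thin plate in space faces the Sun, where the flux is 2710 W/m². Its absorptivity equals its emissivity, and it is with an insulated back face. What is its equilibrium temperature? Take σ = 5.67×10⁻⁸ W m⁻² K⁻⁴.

T ≈ 468 K

Absorbed flux αS = emitted flux εσT⁴ (one radiating face); with α = ε, T = (S/σ)^(1/4).
T = (2710 / 5.67×10⁻⁸)^(1/4) = (4.78×10^10)^(1/4).
T = 468 K.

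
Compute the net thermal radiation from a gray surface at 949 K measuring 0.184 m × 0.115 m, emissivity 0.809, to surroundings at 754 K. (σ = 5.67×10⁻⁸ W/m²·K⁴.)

A = 0.184 × 0.115 = 0.0212 m².
Q = εσA(T⁴ − T_s⁴). T⁴ − T_s⁴ = (949)⁴ − (754)⁴ = 8.11×10^11 − 3.23×10^11 = 4.88×10^11 K⁴.
Q = 0.809 × 5.67×10⁻⁸ × 0.0212 × 4.88×10^11 = 474 W.

Q ≈ 474 W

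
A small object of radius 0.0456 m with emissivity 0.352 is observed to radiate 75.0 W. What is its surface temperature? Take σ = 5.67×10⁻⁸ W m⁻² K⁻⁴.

T ≈ 616 K

A = 4πr² = 4π × (0.0456)² = 0.0261 m².
From P = εσAT⁴, T = (P / εσA)^(1/4) = (75.0 / (0.352 × 5.67×10⁻⁸ × 0.0261))^(1/4).
T = (1.44×10^11)^(1/4) = 616 K.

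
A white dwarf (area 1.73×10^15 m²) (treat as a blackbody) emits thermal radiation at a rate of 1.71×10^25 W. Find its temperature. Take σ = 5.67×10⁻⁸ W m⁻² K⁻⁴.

T ≈ 20400 K

From P = σAT⁴, T = (P / σA)^(1/4) = (1.71×10^25 / (5.67×10⁻⁸ × 1.73×10^15))^(1/4).
T = (1.74×10^17)^(1/4) = 20400 K.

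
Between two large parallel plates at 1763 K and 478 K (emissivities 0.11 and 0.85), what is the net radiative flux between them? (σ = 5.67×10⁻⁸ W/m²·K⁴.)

q ≈ 58800 W/m²

For two large parallel gray plates, q = σ(T₁⁴ − T₂⁴) / (1/ε₁ + 1/ε₂ − 1).
1/ε₁ + 1/ε₂ − 1 = 1/0.11 + 1/0.85 − 1 = 9.267.
T₁⁴ − T₂⁴ = 9.66×10^12 − 5.22×10^10 = 9.61×10^12 K⁴.
q = 5.67×10⁻⁸ × 9.61×10^12 / 9.267 = 58800 W/m².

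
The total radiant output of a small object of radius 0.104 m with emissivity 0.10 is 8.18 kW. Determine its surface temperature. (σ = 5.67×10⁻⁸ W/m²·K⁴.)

A = 4πr² = 4π × (0.104)² = 0.136 m².
From P = εσAT⁴, T = (P / εσA)^(1/4) = (8180 / (0.10 × 5.67×10⁻⁸ × 0.136))^(1/4).
T = (1.06×10^13)^(1/4) = 1800 K.

T ≈ 1800 K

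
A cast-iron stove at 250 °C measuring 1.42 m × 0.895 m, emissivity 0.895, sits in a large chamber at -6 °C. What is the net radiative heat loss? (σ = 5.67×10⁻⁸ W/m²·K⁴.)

Q ≈ 4500 W

A = 1.42 × 0.895 = 1.27 m².
Convert: 250 °C = 523 K; -6 °C = 267 K.
Q = εσA(T⁴ − T_s⁴). T⁴ − T_s⁴ = (523)⁴ − (267)⁴ = 7.48×10^10 − 5.08×10^9 = 6.97×10^10 K⁴.
Q = 0.895 × 5.67×10⁻⁸ × 1.27 × 6.97×10^10 = 4500 W.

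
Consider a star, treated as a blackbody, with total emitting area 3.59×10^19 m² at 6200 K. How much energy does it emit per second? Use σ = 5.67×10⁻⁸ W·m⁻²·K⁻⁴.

P ≈ 3.01×10^27 W

P = σAT⁴ = 5.67×10⁻⁸ × 3.59×10^19 × (6200)⁴ = 5.67×10⁻⁸ × 3.59×10^19 × 1.48×10^15.
P = 3.01×10^27 W.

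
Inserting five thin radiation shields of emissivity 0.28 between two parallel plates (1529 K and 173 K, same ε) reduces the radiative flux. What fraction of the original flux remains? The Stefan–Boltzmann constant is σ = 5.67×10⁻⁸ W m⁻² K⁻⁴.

With N identical shields there are N+1 = 6 gaps in series, each with the same radiative resistance, so the flux falls to 1/(N+1) of its unshielded value.

ratio ≈ 0.167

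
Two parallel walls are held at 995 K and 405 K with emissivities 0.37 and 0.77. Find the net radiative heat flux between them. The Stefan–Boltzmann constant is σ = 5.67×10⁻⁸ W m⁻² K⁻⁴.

q ≈ 18000 W/m²

For two large parallel gray plates, q = σ(T₁⁴ − T₂⁴) / (1/ε₁ + 1/ε₂ − 1).
1/ε₁ + 1/ε₂ − 1 = 1/0.37 + 1/0.77 − 1 = 3.001.
T₁⁴ − T₂⁴ = 9.80×10^11 − 2.69×10^10 = 9.53×10^11 K⁴.
q = 5.67×10⁻⁸ × 9.53×10^11 / 3.001 = 18000 W/m².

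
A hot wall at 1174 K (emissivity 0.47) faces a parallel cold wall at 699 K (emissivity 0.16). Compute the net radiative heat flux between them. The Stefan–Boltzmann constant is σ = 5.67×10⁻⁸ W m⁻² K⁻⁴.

q ≈ 12800 W/m²

For two large parallel gray plates, q = σ(T₁⁴ − T₂⁴) / (1/ε₁ + 1/ε₂ − 1).
1/ε₁ + 1/ε₂ − 1 = 1/0.47 + 1/0.16 − 1 = 7.378.
T₁⁴ − T₂⁴ = 1.90×10^12 − 2.39×10^11 = 1.66×10^12 K⁴.
q = 5.67×10⁻⁸ × 1.66×10^12 / 7.378 = 12800 W/m².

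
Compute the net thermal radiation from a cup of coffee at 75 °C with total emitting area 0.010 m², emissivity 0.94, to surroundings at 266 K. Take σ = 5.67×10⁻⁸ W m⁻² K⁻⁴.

Q ≈ 5.15 W

Convert: 75 °C = 348 K.
Q = εσA(T⁴ − T_s⁴). T⁴ − T_s⁴ = (348)⁴ − (266)⁴ = 1.47×10^10 − 5.01×10^9 = 9.66×10^9 K⁴.
Q = 0.94 × 5.67×10⁻⁸ × 0.0100 × 9.66×10^9 = 5.15 W.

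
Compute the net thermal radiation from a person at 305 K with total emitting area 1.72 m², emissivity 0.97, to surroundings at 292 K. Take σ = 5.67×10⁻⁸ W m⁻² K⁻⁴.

Q ≈ 131 W

Q = εσA(T⁴ − T_s⁴). T⁴ − T_s⁴ = (305)⁴ − (292)⁴ = 8.65×10^9 − 7.27×10^9 = 1.38×10^9 K⁴.
Q = 0.97 × 5.67×10⁻⁸ × 1.72 × 1.38×10^9 = 131 W.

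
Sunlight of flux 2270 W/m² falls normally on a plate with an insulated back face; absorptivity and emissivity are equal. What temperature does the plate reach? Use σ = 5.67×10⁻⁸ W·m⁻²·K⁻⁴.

T ≈ 447 K

Absorbed flux αS = emitted flux εσT⁴ (one radiating face); with α = ε, T = (S/σ)^(1/4).
T = (2270 / 5.67×10⁻⁸)^(1/4) = (4.00×10^10)^(1/4).
T = 447 K.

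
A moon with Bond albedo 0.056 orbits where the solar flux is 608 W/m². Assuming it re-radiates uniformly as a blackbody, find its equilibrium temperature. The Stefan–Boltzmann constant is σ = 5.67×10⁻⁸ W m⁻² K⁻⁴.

Power absorbed = (1−a)S·πR²; power emitted = 4πR²σT⁴. Equating and cancelling πR²:
T = ((1−a)S / 4σ)^(1/4) = (574 / (4 × 5.67×10⁻⁸))^(1/4) = (2.53×10^9)^(1/4).
T = 224 K.

T ≈ 224 K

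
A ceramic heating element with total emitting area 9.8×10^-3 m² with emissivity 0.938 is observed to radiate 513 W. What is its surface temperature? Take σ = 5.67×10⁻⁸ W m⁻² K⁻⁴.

T ≈ 996 K

From P = εσAT⁴, T = (P / εσA)^(1/4) = (513 / (0.938 × 5.67×10⁻⁸ × 9.80×10^-3))^(1/4).
T = (9.84×10^11)^(1/4) = 996 K.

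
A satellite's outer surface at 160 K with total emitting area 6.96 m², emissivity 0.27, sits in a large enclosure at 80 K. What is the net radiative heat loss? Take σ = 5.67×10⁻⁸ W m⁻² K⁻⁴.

Q ≈ 65.5 W

Q = εσA(T⁴ − T_s⁴). T⁴ − T_s⁴ = (160)⁴ − (80)⁴ = 6.55×10^8 − 4.10×10^7 = 6.14×10^8 K⁴.
Q = 0.27 × 5.67×10⁻⁸ × 6.96 × 6.14×10^8 = 65.5 W.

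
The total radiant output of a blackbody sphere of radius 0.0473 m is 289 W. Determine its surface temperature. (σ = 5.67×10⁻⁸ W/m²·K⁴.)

A = 4πr² = 4π × (0.0473)² = 0.0281 m².
From P = σAT⁴, T = (P / σA)^(1/4) = (289 / (5.67×10⁻⁸ × 0.0281))^(1/4).
T = (1.81×10^11)^(1/4) = 653 K.

T ≈ 653 K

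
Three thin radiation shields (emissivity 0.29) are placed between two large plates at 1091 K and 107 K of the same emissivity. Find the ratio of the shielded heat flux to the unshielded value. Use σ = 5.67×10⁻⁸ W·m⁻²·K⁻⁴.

With N identical shields there are N+1 = 4 gaps in series, each with the same radiative resistance, so the flux falls to 1/(N+1) of its unshielded value.

ratio ≈ 0.250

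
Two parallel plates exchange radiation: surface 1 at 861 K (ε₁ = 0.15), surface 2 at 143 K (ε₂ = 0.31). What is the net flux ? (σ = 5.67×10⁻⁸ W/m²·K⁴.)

For two large parallel gray plates, q = σ(T₁⁴ − T₂⁴) / (1/ε₁ + 1/ε₂ − 1).
1/ε₁ + 1/ε₂ − 1 = 1/0.15 + 1/0.31 − 1 = 8.892.
T₁⁴ − T₂⁴ = 5.50×10^11 − 4.18×10^8 = 5.49×10^11 K⁴.
q = 5.67×10⁻⁸ × 5.49×10^11 / 8.892 = 3500 W/m².

q ≈ 3500 W/m²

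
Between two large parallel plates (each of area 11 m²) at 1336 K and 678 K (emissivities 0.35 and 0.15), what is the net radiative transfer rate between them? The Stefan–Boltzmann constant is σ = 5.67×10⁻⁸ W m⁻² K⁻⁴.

Q ≈ 2.18×10^5 W

For two large parallel gray plates, q = σ(T₁⁴ − T₂⁴) / (1/ε₁ + 1/ε₂ − 1).
1/ε₁ + 1/ε₂ − 1 = 1/0.35 + 1/0.15 − 1 = 8.524.
T₁⁴ − T₂⁴ = 3.19×10^12 − 2.11×10^11 = 2.97×10^12 K⁴.
q = 5.67×10⁻⁸ × 2.97×10^12 / 8.524 = 19800 W/m².
Q = q·A = 19800 × 11 = 2.18×10^5 W.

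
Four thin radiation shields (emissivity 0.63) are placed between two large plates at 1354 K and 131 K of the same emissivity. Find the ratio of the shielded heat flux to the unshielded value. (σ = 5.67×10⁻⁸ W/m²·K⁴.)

With N identical shields there are N+1 = 5 gaps in series, each with the same radiative resistance, so the flux falls to 1/(N+1) of its unshielded value.

ratio ≈ 0.200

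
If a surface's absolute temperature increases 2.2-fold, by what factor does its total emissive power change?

P ∝ T⁴, so the power scales as (2.2)⁴ = 23.4.

factor ≈ 23.4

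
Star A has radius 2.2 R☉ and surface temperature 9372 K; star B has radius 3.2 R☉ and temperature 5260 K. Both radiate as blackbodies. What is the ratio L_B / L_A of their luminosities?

L_B/L_A ≈ 0.210

L = 4πR²σT⁴ ∝ R²T⁴, so L_B/L_A = (3.2/2.2)² × (5260/9372)⁴ = 2.12 × 0.0992 = 0.210.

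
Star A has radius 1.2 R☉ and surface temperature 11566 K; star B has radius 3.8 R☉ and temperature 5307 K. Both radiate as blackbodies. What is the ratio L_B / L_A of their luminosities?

L = 4πR²σT⁴ ∝ R²T⁴, so L_B/L_A = (3.8/1.2)² × (5307/11566)⁴ = 10.0 × 0.0443 = 0.444.

L_B/L_A ≈ 0.444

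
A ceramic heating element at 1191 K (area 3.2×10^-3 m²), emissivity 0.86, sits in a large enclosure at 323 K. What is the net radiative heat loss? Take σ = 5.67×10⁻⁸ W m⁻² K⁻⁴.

Q = εσA(T⁴ − T_s⁴). T⁴ − T_s⁴ = (1191)⁴ − (323)⁴ = 2.01×10^12 − 1.09×10^10 = 2.00×10^12 K⁴.
Q = 0.86 × 5.67×10⁻⁸ × 3.20×10^-3 × 2.00×10^12 = 312 W.

Q ≈ 312 W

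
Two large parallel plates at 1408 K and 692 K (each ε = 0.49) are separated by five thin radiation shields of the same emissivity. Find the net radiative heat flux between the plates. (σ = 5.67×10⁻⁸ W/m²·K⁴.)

Each of the 6 gaps contributes resistance (2/ε − 1) = 2/0.49 − 1 = 3.082; total = 18.49.
q = σ(T₁⁴ − T₂⁴) / 18.49 = 5.67×10⁻⁸ × 3.70×10^12 / 18.49 = 11300 W/m².

q ≈ 11300 W/m²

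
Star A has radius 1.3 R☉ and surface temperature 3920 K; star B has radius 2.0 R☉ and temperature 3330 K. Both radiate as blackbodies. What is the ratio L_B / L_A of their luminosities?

L_B/L_A ≈ 1.23

L = 4πR²σT⁴ ∝ R²T⁴, so L_B/L_A = (2.0/1.3)² × (3330/3920)⁴ = 2.37 × 0.521 = 1.23.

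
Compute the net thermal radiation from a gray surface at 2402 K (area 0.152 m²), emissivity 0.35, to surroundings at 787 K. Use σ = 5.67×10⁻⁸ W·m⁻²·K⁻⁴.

Q = εσA(T⁴ − T_s⁴). T⁴ − T_s⁴ = (2402)⁴ − (787)⁴ = 3.33×10^13 − 3.84×10^11 = 3.29×10^13 K⁴.
Q = 0.35 × 5.67×10⁻⁸ × 0.152 × 3.29×10^13 = 99300 W.

Q ≈ 99300 W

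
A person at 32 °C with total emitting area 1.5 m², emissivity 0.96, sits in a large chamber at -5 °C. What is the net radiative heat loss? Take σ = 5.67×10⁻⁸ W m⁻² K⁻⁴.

Q ≈ 285 W

Convert: 32 °C = 305 K; -5 °C = 268 K.
Q = εσA(T⁴ − T_s⁴). T⁴ − T_s⁴ = (305)⁴ − (268)⁴ = 8.65×10^9 − 5.16×10^9 = 3.49×10^9 K⁴.
Q = 0.96 × 5.67×10⁻⁸ × 1.50 × 3.49×10^9 = 285 W.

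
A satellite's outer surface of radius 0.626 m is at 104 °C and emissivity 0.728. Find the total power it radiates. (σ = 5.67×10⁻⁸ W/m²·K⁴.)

A = 4πr² = 4π × (0.626)² = 4.92 m².
104 °C = 377 K.
P = εσAT⁴ = 0.728 × 5.67×10⁻⁸ × 4.92 × (377)⁴ = 0.728 × 5.67×10⁻⁸ × 4.92 × 2.02×10^10.
P = 4110 W.

P ≈ 4110 W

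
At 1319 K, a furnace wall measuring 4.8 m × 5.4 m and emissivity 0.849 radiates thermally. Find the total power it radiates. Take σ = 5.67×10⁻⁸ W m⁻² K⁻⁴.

P ≈ 3.78×10^6 W

A = 4.8 × 5.4 = 25.9 m².
P = εσAT⁴ = 0.849 × 5.67×10⁻⁸ × 25.9 × (1319)⁴ = 0.849 × 5.67×10⁻⁸ × 25.9 × 3.03×10^12.
P = 3.78×10^6 W.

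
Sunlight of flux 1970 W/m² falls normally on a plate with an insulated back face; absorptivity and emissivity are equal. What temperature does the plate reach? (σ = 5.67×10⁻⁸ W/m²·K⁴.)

Absorbed flux αS = emitted flux εσT⁴ (one radiating face); with α = ε, T = (S/σ)^(1/4).
T = (1970 / 5.67×10⁻⁸)^(1/4) = (3.47×10^10)^(1/4).
T = 432 K.

T ≈ 432 K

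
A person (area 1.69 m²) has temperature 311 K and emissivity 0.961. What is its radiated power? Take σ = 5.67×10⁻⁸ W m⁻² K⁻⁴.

P ≈ 861 W

Stefan–Boltzmann: P = εσAT⁴ = 0.961 × 5.67×10⁻⁸ × 1.69 × (311)⁴ = 0.961 × 5.67×10⁻⁸ × 1.69 × 9.35×10^9.
P = 861 W.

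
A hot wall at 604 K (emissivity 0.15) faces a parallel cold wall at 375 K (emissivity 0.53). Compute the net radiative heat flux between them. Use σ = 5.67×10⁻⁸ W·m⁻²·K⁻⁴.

For two large parallel gray plates, q = σ(T₁⁴ − T₂⁴) / (1/ε₁ + 1/ε₂ − 1).
1/ε₁ + 1/ε₂ − 1 = 1/0.15 + 1/0.53 − 1 = 7.553.
T₁⁴ − T₂⁴ = 1.33×10^11 − 1.98×10^10 = 1.13×10^11 K⁴.
q = 5.67×10⁻⁸ × 1.13×10^11 / 7.553 = 851 W/m².

q ≈ 851 W/m²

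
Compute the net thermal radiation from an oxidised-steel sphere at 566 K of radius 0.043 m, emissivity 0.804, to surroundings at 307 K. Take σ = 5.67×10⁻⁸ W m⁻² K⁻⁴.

A = 4πr² = 4π × (0.043)² = 0.0232 m².
Q = εσA(T⁴ − T_s⁴). T⁴ − T_s⁴ = (566)⁴ − (307)⁴ = 1.03×10^11 − 8.88×10^9 = 9.37×10^10 K⁴.
Q = 0.804 × 5.67×10⁻⁸ × 0.0232 × 9.37×10^10 = 99.3 W.

Q ≈ 99.3 W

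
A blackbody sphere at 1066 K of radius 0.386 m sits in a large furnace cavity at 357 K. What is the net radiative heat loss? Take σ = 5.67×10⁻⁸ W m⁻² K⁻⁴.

Q ≈ 1.35×10^5 W

A = 4πr² = 4π × (0.386)² = 1.87 m².
Q = σA(T⁴ − T_s⁴). T⁴ − T_s⁴ = (1066)⁴ − (357)⁴ = 1.29×10^12 − 1.62×10^10 = 1.28×10^12 K⁴.
Q = 5.67×10⁻⁸ × 1.87 × 1.28×10^12 = 1.35×10^5 W.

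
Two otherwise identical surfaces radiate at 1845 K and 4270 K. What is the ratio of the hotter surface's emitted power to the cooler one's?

ratio ≈ 28.7

P ∝ T⁴, so the ratio is (4270/1845)⁴ = (2.314)⁴ = 28.7.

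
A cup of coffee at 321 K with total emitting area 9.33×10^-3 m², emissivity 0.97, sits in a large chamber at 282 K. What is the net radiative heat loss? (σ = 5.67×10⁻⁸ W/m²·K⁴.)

Q ≈ 2.20 W

Q = εσA(T⁴ − T_s⁴). T⁴ − T_s⁴ = (321)⁴ − (282)⁴ = 1.06×10^10 − 6.32×10^9 = 4.29×10^9 K⁴.
Q = 0.97 × 5.67×10⁻⁸ × 9.33×10^-3 × 4.29×10^9 = 2.20 W.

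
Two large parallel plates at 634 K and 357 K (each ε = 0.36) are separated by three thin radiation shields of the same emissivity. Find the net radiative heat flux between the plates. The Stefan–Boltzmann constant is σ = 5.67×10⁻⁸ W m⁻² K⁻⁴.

Each of the 4 gaps contributes resistance (2/ε − 1) = 2/0.36 − 1 = 4.556; total = 18.22.
q = σ(T₁⁴ − T₂⁴) / 18.22 = 5.67×10⁻⁸ × 1.45×10^11 / 18.22 = 452 W/m².

q ≈ 452 W/m²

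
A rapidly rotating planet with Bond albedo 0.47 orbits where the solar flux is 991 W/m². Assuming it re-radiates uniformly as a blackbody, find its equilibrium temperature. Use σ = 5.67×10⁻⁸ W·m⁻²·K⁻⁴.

Power absorbed = (1−a)S·πR²; power emitted = 4πR²σT⁴. Equating and cancelling πR²:
T = ((1−a)S / 4σ)^(1/4) = (525 / (4 × 5.67×10⁻⁸))^(1/4) = (2.32×10^9)^(1/4).
T = 219 K.

T ≈ 219 K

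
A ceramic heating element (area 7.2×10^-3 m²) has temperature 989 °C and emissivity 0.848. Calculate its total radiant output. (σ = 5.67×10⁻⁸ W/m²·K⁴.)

989 °C = 1262 K.
P = εσAT⁴ = 0.848 × 5.67×10⁻⁸ × 7.20×10^-3 × (1262)⁴ = 0.848 × 5.67×10⁻⁸ × 7.20×10^-3 × 2.54×10^12.
P = 878 W.

P ≈ 878 W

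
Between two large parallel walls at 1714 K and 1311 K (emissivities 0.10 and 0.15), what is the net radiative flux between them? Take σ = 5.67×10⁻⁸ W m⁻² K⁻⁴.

q ≈ 20500 W/m²

For two large parallel gray plates, q = σ(T₁⁴ − T₂⁴) / (1/ε₁ + 1/ε₂ − 1).
1/ε₁ + 1/ε₂ − 1 = 1/0.10 + 1/0.15 − 1 = 15.67.
T₁⁴ − T₂⁴ = 8.63×10^12 − 2.95×10^12 = 5.68×10^12 K⁴.
q = 5.67×10⁻⁸ × 5.68×10^12 / 15.67 = 20500 W/m².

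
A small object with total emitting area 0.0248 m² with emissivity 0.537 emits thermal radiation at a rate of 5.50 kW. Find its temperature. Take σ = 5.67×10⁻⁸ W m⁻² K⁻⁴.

T ≈ 1640 K

From P = εσAT⁴, T = (P / εσA)^(1/4) = (5500 / (0.537 × 5.67×10⁻⁸ × 0.0248))^(1/4).
T = (7.28×10^12)^(1/4) = 1640 K.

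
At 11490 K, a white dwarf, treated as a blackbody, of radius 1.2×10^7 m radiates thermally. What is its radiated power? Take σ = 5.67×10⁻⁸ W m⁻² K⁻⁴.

P ≈ 1.79×10^24 W

A = 4πr² = 4π × (1.2×10^7)² = 1.81×10^15 m².
P = σAT⁴ = 5.67×10⁻⁸ × 1.81×10^15 × (11490)⁴ = 5.67×10⁻⁸ × 1.81×10^15 × 1.74×10^16.
P = 1.79×10^24 W.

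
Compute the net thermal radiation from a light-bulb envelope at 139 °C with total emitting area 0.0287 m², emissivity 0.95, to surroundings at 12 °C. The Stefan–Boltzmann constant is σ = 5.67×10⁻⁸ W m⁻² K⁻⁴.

Convert: 139 °C = 412 K; 12 °C = 285 K.
Q = εσA(T⁴ − T_s⁴). T⁴ − T_s⁴ = (412)⁴ − (285)⁴ = 2.88×10^10 − 6.60×10^9 = 2.22×10^10 K⁴.
Q = 0.95 × 5.67×10⁻⁸ × 0.0287 × 2.22×10^10 = 34.3 W.

Q ≈ 34.3 W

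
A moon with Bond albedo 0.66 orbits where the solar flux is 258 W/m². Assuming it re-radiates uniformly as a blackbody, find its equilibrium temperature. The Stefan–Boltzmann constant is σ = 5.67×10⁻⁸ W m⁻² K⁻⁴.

Power absorbed = (1−a)S·πR²; power emitted = 4πR²σT⁴. Equating and cancelling πR²:
T = ((1−a)S / 4σ)^(1/4) = (87.7 / (4 × 5.67×10⁻⁸))^(1/4) = (3.87×10^8)^(1/4).
T = 140 K.

T ≈ 140 K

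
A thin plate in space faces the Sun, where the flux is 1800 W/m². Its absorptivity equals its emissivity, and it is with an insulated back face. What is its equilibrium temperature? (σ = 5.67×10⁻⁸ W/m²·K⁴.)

Absorbed flux αS = emitted flux εσT⁴ (one radiating face); with α = ε, T = (S/σ)^(1/4).
T = (1800 / 5.67×10⁻⁸)^(1/4) = (3.17×10^10)^(1/4).
T = 422 K.

T ≈ 422 K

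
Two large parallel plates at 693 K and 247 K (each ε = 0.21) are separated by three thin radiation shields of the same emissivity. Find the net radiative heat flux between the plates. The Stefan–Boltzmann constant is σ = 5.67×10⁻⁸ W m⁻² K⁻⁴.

q ≈ 377 W/m²

Each of the 4 gaps contributes resistance (2/ε − 1) = 2/0.21 − 1 = 8.524; total = 34.10.
q = σ(T₁⁴ − T₂⁴) / 34.10 = 5.67×10⁻⁸ × 2.27×10^11 / 34.10 = 377 W/m².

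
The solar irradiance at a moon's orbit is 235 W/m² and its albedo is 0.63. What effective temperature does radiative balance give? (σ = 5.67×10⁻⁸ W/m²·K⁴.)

Power absorbed = (1−a)S·πR²; power emitted = 4πR²σT⁴. Equating and cancelling πR²:
T = ((1−a)S / 4σ)^(1/4) = (87.0 / (4 × 5.67×10⁻⁸))^(1/4) = (3.83×10^8)^(1/4).
T = 140 K.

T ≈ 140 K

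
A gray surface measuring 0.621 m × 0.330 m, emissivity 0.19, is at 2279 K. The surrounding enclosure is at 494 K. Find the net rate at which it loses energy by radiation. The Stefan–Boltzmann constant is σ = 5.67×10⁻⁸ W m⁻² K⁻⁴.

A = 0.621 × 0.330 = 0.205 m².
Q = εσA(T⁴ − T_s⁴). T⁴ − T_s⁴ = (2279)⁴ − (494)⁴ = 2.70×10^13 − 5.96×10^10 = 2.69×10^13 K⁴.
Q = 0.19 × 5.67×10⁻⁸ × 0.205 × 2.69×10^13 = 59400 W.

Q ≈ 59400 W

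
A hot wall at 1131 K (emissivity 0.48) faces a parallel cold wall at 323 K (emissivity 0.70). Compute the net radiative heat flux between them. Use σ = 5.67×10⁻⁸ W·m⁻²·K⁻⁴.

For two large parallel gray plates, q = σ(T₁⁴ − T₂⁴) / (1/ε₁ + 1/ε₂ − 1).
1/ε₁ + 1/ε₂ − 1 = 1/0.48 + 1/0.70 − 1 = 2.512.
T₁⁴ − T₂⁴ = 1.64×10^12 − 1.09×10^10 = 1.63×10^12 K⁴.
q = 5.67×10⁻⁸ × 1.63×10^12 / 2.512 = 36700 W/m².

q ≈ 36700 W/m²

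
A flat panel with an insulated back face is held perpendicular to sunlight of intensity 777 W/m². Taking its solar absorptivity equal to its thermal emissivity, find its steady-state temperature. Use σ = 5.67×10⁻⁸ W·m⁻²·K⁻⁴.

Absorbed flux αS = emitted flux εσT⁴ (one radiating face); with α = ε, T = (S/σ)^(1/4).
T = (777 / 5.67×10⁻⁸)^(1/4) = (1.37×10^10)^(1/4).
T = 342 K.

T ≈ 342 K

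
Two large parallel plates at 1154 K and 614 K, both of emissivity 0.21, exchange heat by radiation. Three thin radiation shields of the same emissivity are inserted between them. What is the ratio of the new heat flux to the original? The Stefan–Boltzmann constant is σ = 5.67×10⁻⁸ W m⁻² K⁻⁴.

With N identical shields there are N+1 = 4 gaps in series, each with the same radiative resistance, so the flux falls to 1/(N+1) of its unshielded value.

ratio ≈ 0.250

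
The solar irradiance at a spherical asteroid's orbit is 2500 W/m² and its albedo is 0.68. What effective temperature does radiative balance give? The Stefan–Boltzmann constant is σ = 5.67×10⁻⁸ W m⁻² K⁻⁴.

T ≈ 244 K

Power absorbed = (1−a)S·πR²; power emitted = 4πR²σT⁴. Equating and cancelling πR²:
T = ((1−a)S / 4σ)^(1/4) = (800 / (4 × 5.67×10⁻⁸))^(1/4) = (3.53×10^9)^(1/4).
T = 244 K.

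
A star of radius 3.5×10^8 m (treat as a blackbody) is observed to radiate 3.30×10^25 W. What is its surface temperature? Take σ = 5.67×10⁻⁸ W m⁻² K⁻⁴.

T ≈ 4410 K

A = 4πr² = 4π × (3.5×10^8)² = 1.54×10^18 m².
From P = σAT⁴, T = (P / σA)^(1/4) = (3.30×10^25 / (5.67×10⁻⁸ × 1.54×10^18))^(1/4).
T = (3.78×10^14)^(1/4) = 4410 K.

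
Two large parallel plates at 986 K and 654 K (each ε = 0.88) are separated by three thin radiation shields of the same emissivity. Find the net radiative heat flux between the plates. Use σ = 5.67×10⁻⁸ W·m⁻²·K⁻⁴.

q ≈ 8490 W/m²

Each of the 4 gaps contributes resistance (2/ε − 1) = 2/0.88 − 1 = 1.273; total = 5.091.
q = σ(T₁⁴ − T₂⁴) / 5.091 = 5.67×10⁻⁸ × 7.62×10^11 / 5.091 = 8490 W/m².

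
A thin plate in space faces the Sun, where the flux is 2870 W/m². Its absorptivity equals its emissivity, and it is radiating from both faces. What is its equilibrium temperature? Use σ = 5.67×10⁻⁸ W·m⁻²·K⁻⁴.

Absorbed flux αS = emitted flux 2εσT⁴ per unit area; with α = ε this gives T = (S/2σ)^(1/4).
T = (2870 / (2 × 5.67×10⁻⁸))^(1/4) = (2.53×10^10)^(1/4).
T = 399 K.

T ≈ 399 K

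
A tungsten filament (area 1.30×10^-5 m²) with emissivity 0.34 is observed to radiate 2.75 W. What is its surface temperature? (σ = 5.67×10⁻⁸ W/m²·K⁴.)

T ≈ 1820 K

From P = εσAT⁴, T = (P / εσA)^(1/4) = (2.75 / (0.34 × 5.67×10⁻⁸ × 1.30×10^-5))^(1/4).
T = (1.10×10^13)^(1/4) = 1820 K.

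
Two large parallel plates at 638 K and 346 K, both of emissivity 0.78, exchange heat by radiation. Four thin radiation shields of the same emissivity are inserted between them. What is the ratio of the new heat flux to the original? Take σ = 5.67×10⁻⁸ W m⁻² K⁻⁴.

ratio ≈ 0.200

With N identical shields there are N+1 = 5 gaps in series, each with the same radiative resistance, so the flux falls to 1/(N+1) of its unshielded value.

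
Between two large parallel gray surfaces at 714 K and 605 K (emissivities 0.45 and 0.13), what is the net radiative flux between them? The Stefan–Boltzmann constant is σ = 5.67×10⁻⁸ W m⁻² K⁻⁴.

For two large parallel gray plates, q = σ(T₁⁴ − T₂⁴) / (1/ε₁ + 1/ε₂ − 1).
1/ε₁ + 1/ε₂ − 1 = 1/0.45 + 1/0.13 − 1 = 8.915.
T₁⁴ − T₂⁴ = 2.60×10^11 − 1.34×10^11 = 1.26×10^11 K⁴.
q = 5.67×10⁻⁸ × 1.26×10^11 / 8.915 = 801 W/m².

q ≈ 801 W/m²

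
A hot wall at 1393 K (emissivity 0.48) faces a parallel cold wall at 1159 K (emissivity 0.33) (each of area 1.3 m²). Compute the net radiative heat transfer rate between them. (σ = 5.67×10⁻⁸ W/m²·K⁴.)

For two large parallel gray plates, q = σ(T₁⁴ − T₂⁴) / (1/ε₁ + 1/ε₂ − 1).
1/ε₁ + 1/ε₂ − 1 = 1/0.48 + 1/0.33 − 1 = 4.114.
T₁⁴ − T₂⁴ = 3.77×10^12 − 1.80×10^12 = 1.96×10^12 K⁴.
q = 5.67×10⁻⁸ × 1.96×10^12 / 4.114 = 27000 W/m².
Q = q·A = 27000 × 1.3 = 35100 W.

Q ≈ 35100 W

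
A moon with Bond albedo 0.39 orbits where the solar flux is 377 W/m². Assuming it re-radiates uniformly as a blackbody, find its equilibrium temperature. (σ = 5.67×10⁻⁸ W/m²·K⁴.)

T ≈ 178 K

Power absorbed = (1−a)S·πR²; power emitted = 4πR²σT⁴. Equating and cancelling πR²:
T = ((1−a)S / 4σ)^(1/4) = (230 / (4 × 5.67×10⁻⁸))^(1/4) = (1.01×10^9)^(1/4).
T = 178 K.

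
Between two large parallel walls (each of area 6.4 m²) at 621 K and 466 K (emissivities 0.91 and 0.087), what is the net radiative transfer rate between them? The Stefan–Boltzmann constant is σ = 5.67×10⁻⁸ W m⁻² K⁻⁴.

Q ≈ 3180 W

For two large parallel gray plates, q = σ(T₁⁴ − T₂⁴) / (1/ε₁ + 1/ε₂ − 1).
1/ε₁ + 1/ε₂ − 1 = 1/0.91 + 1/0.087 − 1 = 11.59.
T₁⁴ − T₂⁴ = 1.49×10^11 − 4.72×10^10 = 1.02×10^11 K⁴.
q = 5.67×10⁻⁸ × 1.02×10^11 / 11.59 = 497 W/m².
Q = q·A = 497 × 6.4 = 3180 W.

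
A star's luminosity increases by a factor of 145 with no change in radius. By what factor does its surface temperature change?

factor ≈ 3.47

P ∝ T⁴ ⇒ T ∝ P^(1/4), so T scales by (145)^(1/4) = 3.47.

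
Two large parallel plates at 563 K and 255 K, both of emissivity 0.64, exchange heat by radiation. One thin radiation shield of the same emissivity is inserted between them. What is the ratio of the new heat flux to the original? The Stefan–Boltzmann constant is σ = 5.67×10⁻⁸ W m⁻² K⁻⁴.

ratio ≈ 0.500

With N identical shields there are N+1 = 2 gaps in series, each with the same radiative resistance, so the flux falls to 1/(N+1) of its unshielded value.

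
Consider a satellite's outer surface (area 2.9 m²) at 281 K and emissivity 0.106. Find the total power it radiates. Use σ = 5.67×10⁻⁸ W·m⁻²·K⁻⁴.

P ≈ 109 W

P = εσAT⁴ = 0.106 × 5.67×10⁻⁸ × 2.90 × (281)⁴ = 0.106 × 5.67×10⁻⁸ × 2.90 × 6.23×10^9.
P = 109 W.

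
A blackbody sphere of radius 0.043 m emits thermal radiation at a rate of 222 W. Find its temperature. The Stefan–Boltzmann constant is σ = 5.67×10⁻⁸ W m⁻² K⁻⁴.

A = 4πr² = 4π × (0.043)² = 0.0232 m².
From P = σAT⁴, T = (P / σA)^(1/4) = (222 / (5.67×10⁻⁸ × 0.0232))^(1/4).
T = (1.69×10^11)^(1/4) = 641 K.

T ≈ 641 K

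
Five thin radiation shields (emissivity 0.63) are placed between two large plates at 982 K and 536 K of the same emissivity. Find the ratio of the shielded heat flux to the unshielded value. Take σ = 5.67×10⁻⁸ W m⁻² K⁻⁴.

ratio ≈ 0.167

With N identical shields there are N+1 = 6 gaps in series, each with the same radiative resistance, so the flux falls to 1/(N+1) of its unshielded value.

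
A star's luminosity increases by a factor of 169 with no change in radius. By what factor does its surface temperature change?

factor ≈ 3.61

P ∝ T⁴ ⇒ T ∝ P^(1/4), so T scales by (169)^(1/4) = 3.61.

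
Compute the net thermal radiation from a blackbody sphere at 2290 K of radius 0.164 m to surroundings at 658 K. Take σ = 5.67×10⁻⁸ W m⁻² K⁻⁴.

Q ≈ 5.23×10^5 W

A = 4πr² = 4π × (0.164)² = 0.338 m².
Q = σA(T⁴ − T_s⁴). T⁴ − T_s⁴ = (2290)⁴ − (658)⁴ = 2.75×10^13 − 1.87×10^11 = 2.73×10^13 K⁴.
Q = 5.67×10⁻⁸ × 0.338 × 2.73×10^13 = 5.23×10^5 W.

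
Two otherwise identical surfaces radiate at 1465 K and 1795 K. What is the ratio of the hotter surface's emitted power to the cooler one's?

P ∝ T⁴, so the ratio is (1795/1465)⁴ = (1.225)⁴ = 2.25.

ratio ≈ 2.25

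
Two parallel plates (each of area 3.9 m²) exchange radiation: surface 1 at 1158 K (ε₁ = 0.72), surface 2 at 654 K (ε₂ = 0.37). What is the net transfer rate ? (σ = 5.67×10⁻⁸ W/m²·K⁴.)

Q ≈ 1.16×10^5 W

For two large parallel gray plates, q = σ(T₁⁴ − T₂⁴) / (1/ε₁ + 1/ε₂ − 1).
1/ε₁ + 1/ε₂ − 1 = 1/0.72 + 1/0.37 − 1 = 3.092.
T₁⁴ − T₂⁴ = 1.80×10^12 − 1.83×10^11 = 1.62×10^12 K⁴.
q = 5.67×10⁻⁸ × 1.62×10^12 / 3.092 = 29600 W/m².
Q = q·A = 29600 × 3.9 = 1.16×10^5 W.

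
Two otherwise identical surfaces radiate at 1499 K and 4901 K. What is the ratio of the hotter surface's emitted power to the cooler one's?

ratio ≈ 114

P ∝ T⁴, so the ratio is (4901/1499)⁴ = (3.270)⁴ = 114.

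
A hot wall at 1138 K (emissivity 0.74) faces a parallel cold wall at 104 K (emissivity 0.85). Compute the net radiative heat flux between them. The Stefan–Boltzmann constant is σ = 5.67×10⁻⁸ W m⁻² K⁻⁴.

For two large parallel gray plates, q = σ(T₁⁴ − T₂⁴) / (1/ε₁ + 1/ε₂ − 1).
1/ε₁ + 1/ε₂ − 1 = 1/0.74 + 1/0.85 − 1 = 1.528.
T₁⁴ − T₂⁴ = 1.68×10^12 − 1.17×10^8 = 1.68×10^12 K⁴.
q = 5.67×10⁻⁸ × 1.68×10^12 / 1.528 = 62200 W/m².

q ≈ 62200 W/m²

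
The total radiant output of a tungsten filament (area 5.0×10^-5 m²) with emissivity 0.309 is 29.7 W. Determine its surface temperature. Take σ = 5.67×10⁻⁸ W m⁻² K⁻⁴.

T ≈ 2410 K

From P = εσAT⁴, T = (P / εσA)^(1/4) = (29.7 / (0.309 × 5.67×10⁻⁸ × 5.00×10^-5))^(1/4).
T = (3.39×10^13)^(1/4) = 2410 K.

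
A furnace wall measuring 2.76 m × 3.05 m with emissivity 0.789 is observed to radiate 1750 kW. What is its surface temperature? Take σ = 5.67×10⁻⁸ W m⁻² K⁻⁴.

T ≈ 1470 K

A = 2.76 × 3.05 = 8.42 m².
From P = εσAT⁴, T = (P / εσA)^(1/4) = (1.75×10^6 / (0.789 × 5.67×10⁻⁸ × 8.42))^(1/4).
T = (4.65×10^12)^(1/4) = 1470 K.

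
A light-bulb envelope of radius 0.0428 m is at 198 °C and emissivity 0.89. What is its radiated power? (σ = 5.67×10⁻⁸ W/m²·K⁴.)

A = 4πr² = 4π × (0.0428)² = 0.0230 m².
198 °C = 471 K.
Stefan–Boltzmann: P = εσAT⁴ = 0.89 × 5.67×10⁻⁸ × 0.0230 × (471)⁴ = 0.89 × 5.67×10⁻⁸ × 0.0230 × 4.92×10^10.
P = 57.2 W.

P ≈ 57.2 W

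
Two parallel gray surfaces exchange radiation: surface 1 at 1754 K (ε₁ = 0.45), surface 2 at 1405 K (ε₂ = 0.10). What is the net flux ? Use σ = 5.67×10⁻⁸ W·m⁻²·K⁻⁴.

q ≈ 28100 W/m²

For two large parallel gray plates, q = σ(T₁⁴ − T₂⁴) / (1/ε₁ + 1/ε₂ − 1).
1/ε₁ + 1/ε₂ − 1 = 1/0.45 + 1/0.10 − 1 = 11.22.
T₁⁴ − T₂⁴ = 9.46×10^12 − 3.90×10^12 = 5.57×10^12 K⁴.
q = 5.67×10⁻⁸ × 5.57×10^12 / 11.22 = 28100 W/m².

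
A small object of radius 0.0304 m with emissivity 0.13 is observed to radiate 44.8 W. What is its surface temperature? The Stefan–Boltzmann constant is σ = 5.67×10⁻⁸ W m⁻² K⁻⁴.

A = 4πr² = 4π × (0.0304)² = 0.0116 m².
From P = εσAT⁴, T = (P / εσA)^(1/4) = (44.8 / (0.13 × 5.67×10⁻⁸ × 0.0116))^(1/4).
T = (5.23×10^11)^(1/4) = 851 K.

T ≈ 851 K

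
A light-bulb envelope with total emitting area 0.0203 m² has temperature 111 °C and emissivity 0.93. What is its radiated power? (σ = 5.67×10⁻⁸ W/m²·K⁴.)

111 °C = 384 K.
P = εσAT⁴ = 0.93 × 5.67×10⁻⁸ × 0.0203 × (384)⁴ = 0.93 × 5.67×10⁻⁸ × 0.0203 × 2.17×10^10.
P = 23.3 W.

P ≈ 23.3 W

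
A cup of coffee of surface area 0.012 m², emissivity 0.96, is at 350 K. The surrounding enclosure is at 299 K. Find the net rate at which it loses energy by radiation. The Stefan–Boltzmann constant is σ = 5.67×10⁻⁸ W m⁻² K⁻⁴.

Q ≈ 4.58 W

Q = εσA(T⁴ − T_s⁴). T⁴ − T_s⁴ = (350)⁴ − (299)⁴ = 1.50×10^10 − 7.99×10^9 = 7.01×10^9 K⁴.
Q = 0.96 × 5.67×10⁻⁸ × 0.0120 × 7.01×10^9 = 4.58 W.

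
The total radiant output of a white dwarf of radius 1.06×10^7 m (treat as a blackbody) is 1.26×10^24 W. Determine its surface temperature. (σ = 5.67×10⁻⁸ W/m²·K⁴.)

A = 4πr² = 4π × (1.06×10^7)² = 1.41×10^15 m².
From P = σAT⁴, T = (P / σA)^(1/4) = (1.26×10^24 / (5.67×10⁻⁸ × 1.41×10^15))^(1/4).
T = (1.57×10^16)^(1/4) = 11200 K.

T ≈ 11200 K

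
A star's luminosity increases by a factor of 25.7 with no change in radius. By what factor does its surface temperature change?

P ∝ T⁴ ⇒ T ∝ P^(1/4), so T scales by (25.7)^(1/4) = 2.25.

factor ≈ 2.25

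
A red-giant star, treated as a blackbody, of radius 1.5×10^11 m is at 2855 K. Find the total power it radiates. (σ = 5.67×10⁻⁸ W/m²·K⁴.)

A = 4πr² = 4π × (1.5×10^11)² = 2.83×10^23 m².
P = σAT⁴ = 5.67×10⁻⁸ × 2.83×10^23 × (2855)⁴ = 5.67×10⁻⁸ × 2.83×10^23 × 6.64×10^13.
P = 1.07×10^30 W.

P ≈ 1.07×10^30 W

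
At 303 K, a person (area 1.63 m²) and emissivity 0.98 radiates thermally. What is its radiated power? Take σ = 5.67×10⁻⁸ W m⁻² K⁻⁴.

P ≈ 763 W

Stefan–Boltzmann: P = εσAT⁴ = 0.98 × 5.67×10⁻⁸ × 1.63 × (303)⁴ = 0.98 × 5.67×10⁻⁸ × 1.63 × 8.43×10^9.
P = 763 W.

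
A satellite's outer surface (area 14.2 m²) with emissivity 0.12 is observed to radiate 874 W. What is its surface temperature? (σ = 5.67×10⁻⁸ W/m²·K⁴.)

T ≈ 308 K

From P = εσAT⁴, T = (P / εσA)^(1/4) = (874 / (0.12 × 5.67×10⁻⁸ × 14.2))^(1/4).
T = (9.05×10^9)^(1/4) = 308 K.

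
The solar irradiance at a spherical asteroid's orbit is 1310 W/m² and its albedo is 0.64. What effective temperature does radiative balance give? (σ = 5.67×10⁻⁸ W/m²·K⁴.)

Power absorbed = (1−a)S·πR²; power emitted = 4πR²σT⁴. Equating and cancelling πR²:
T = ((1−a)S / 4σ)^(1/4) = (472 / (4 × 5.67×10⁻⁸))^(1/4) = (2.08×10^9)^(1/4).
T = 214 K.

T ≈ 214 K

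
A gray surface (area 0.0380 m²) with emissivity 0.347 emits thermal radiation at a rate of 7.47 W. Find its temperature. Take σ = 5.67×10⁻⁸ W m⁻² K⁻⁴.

T ≈ 316 K

From P = εσAT⁴, T = (P / εσA)^(1/4) = (7.47 / (0.347 × 5.67×10⁻⁸ × 0.0380))^(1/4).
T = (9.99×10^9)^(1/4) = 316 K.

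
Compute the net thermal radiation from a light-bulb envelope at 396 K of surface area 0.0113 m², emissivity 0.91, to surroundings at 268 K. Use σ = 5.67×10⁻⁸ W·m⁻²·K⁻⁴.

Q = εσA(T⁴ − T_s⁴). T⁴ − T_s⁴ = (396)⁴ − (268)⁴ = 2.46×10^10 − 5.16×10^9 = 1.94×10^10 K⁴.
Q = 0.91 × 5.67×10⁻⁸ × 0.0113 × 1.94×10^10 = 11.3 W.

Q ≈ 11.3 W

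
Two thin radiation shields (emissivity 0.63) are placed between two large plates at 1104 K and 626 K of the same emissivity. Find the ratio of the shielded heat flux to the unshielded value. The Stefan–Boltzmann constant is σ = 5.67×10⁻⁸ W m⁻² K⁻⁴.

ratio ≈ 0.333

With N identical shields there are N+1 = 3 gaps in series, each with the same radiative resistance, so the flux falls to 1/(N+1) of its unshielded value.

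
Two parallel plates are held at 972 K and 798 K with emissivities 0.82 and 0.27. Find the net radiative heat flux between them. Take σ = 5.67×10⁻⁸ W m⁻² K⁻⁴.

For two large parallel gray plates, q = σ(T₁⁴ − T₂⁴) / (1/ε₁ + 1/ε₂ − 1).
1/ε₁ + 1/ε₂ − 1 = 1/0.82 + 1/0.27 − 1 = 3.923.
T₁⁴ − T₂⁴ = 8.93×10^11 − 4.06×10^11 = 4.87×10^11 K⁴.
q = 5.67×10⁻⁸ × 4.87×10^11 / 3.923 = 7040 W/m².

q ≈ 7040 W/m²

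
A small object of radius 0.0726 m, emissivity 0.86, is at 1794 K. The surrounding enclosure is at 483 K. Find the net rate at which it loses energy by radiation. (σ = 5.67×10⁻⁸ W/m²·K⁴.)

A = 4πr² = 4π × (0.0726)² = 0.0662 m².
Q = εσA(T⁴ − T_s⁴). T⁴ − T_s⁴ = (1794)⁴ − (483)⁴ = 1.04×10^13 − 5.44×10^10 = 1.03×10^13 K⁴.
Q = 0.86 × 5.67×10⁻⁸ × 0.0662 × 1.03×10^13 = 33300 W.

Q ≈ 33300 W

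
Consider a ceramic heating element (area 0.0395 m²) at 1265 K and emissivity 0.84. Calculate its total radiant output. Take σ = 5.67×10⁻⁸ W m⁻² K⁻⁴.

P ≈ 4820 W

Stefan–Boltzmann: P = εσAT⁴ = 0.84 × 5.67×10⁻⁸ × 0.0395 × (1265)⁴ = 0.84 × 5.67×10⁻⁸ × 0.0395 × 2.56×10^12.
P = 4820 W.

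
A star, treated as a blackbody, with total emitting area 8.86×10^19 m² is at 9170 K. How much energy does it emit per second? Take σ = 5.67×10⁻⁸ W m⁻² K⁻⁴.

P = σAT⁴ = 5.67×10⁻⁸ × 8.86×10^19 × (9170)⁴ = 5.67×10⁻⁸ × 8.86×10^19 × 7.07×10^15.
P = 3.55×10^28 W.

P ≈ 3.55×10^28 W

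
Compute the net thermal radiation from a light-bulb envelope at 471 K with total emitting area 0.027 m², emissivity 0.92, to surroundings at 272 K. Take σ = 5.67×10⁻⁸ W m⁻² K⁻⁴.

Q = εσA(T⁴ − T_s⁴). T⁴ − T_s⁴ = (471)⁴ − (272)⁴ = 4.92×10^10 − 5.47×10^9 = 4.37×10^10 K⁴.
Q = 0.92 × 5.67×10⁻⁸ × 0.0270 × 4.37×10^10 = 61.6 W.

Q ≈ 61.6 W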